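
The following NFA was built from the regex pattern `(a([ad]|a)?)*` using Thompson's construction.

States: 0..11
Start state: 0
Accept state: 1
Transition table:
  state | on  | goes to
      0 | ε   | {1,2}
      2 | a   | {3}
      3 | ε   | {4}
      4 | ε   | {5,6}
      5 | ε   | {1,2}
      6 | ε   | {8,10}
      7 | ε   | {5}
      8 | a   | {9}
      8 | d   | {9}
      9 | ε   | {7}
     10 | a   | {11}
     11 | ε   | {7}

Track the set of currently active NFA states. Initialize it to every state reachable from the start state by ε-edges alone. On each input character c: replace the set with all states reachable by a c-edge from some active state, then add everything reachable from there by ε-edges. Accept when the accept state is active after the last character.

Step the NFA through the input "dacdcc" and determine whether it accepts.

Answer: REJECT

Derivation:
initial (ε-close {0}): {0,1,2}
'd' @ 1: {}  — dead — no transitions
rest 'acdcc' ignored (set empty)
after full input: {}  (accept=1 not in)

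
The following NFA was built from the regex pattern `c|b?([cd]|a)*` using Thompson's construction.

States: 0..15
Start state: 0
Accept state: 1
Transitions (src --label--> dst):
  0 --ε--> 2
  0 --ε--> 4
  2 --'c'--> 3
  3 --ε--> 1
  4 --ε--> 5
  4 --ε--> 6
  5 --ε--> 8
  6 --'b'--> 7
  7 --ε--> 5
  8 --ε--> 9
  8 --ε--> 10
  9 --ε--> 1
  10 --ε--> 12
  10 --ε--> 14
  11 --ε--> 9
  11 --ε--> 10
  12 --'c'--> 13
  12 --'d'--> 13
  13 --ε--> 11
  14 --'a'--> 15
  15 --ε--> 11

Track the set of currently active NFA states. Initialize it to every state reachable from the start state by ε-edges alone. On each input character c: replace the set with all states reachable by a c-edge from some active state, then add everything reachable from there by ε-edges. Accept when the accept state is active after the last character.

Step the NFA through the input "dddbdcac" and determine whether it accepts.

Answer: REJECT

Trace:
initial (ε-close {0}): {0,1,2,4,5,6,8,9,10,12,14}
'd' @ 1: {1,9,10,11,12,13,14}  (accept∈set)
'd' @ 2: {1,9,10,11,12,13,14}  (accept∈set)
'd' @ 3: {1,9,10,11,12,13,14}  (accept∈set)
'b' @ 4: {}  — dead — no transitions
rest 'dcac' ignored (set empty)
end set {} — state 1 not in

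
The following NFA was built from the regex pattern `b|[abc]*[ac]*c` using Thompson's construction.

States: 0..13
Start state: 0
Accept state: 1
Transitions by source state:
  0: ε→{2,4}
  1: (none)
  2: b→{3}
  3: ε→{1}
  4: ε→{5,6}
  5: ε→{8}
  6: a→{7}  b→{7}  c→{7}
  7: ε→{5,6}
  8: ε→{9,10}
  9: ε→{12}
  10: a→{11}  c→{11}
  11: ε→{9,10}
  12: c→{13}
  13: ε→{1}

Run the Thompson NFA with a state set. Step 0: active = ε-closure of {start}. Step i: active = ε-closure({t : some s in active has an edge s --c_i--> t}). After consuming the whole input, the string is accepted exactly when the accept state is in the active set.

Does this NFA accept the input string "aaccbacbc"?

start: ε-closure({0}) = {0,2,4,5,6,8,9,10,12}
'a' @ 1: {5,6,7,8,9,10,11,12}
'a' @ 2: {5,6,7,8,9,10,11,12}
'c' @ 3: {1,5,6,7,8,9,10,11,12,13}  [accepting]
'c' @ 4: {1,5,6,7,8,9,10,11,12,13}  [accepting]
'b' @ 5: {5,6,7,8,9,10,12}
'a' @ 6: {5,6,7,8,9,10,11,12}
'c' @ 7: {1,5,6,7,8,9,10,11,12,13}  [accepting]
'b' @ 8: {5,6,7,8,9,10,12}
'c' @ 9: {1,5,6,7,8,9,10,11,12,13}  [accepting]
end set {1,5,6,7,8,9,10,11,12,13} — state 1 in

Answer: ACCEPT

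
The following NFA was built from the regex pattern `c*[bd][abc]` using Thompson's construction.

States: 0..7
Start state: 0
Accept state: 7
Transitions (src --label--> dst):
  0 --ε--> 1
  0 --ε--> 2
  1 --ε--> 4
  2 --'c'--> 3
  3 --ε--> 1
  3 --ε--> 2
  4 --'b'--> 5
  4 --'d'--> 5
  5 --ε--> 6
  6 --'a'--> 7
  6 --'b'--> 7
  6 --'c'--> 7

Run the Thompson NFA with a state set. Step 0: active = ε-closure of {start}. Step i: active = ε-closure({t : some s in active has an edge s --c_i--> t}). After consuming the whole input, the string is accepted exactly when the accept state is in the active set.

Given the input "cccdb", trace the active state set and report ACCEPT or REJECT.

Answer: ACCEPT

Steps:
initial (ε-close {0}): {0,1,2,4}
'c' @ 1: {1,2,3,4}
'c' @ 2: {1,2,3,4}
'c' @ 3: {1,2,3,4}
'd' @ 4: {5,6}
'b' @ 5: {7}  (accept∈set)
final: {7}; accept 7 in set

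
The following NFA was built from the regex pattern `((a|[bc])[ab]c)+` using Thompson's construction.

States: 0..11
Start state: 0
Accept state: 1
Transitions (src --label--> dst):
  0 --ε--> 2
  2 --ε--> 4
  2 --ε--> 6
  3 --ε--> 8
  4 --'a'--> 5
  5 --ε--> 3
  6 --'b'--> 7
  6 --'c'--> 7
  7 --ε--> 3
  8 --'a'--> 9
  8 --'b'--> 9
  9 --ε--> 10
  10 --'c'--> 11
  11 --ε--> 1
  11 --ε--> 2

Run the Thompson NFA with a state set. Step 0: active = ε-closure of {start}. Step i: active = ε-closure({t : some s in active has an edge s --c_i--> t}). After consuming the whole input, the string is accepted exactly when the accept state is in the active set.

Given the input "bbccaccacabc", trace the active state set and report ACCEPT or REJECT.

Answer: ACCEPT

Trace:
initial (ε-close {0}): {0,2,4,6}
'b' @ 1: {3,7,8}
'b' @ 2: {9,10}
'c' @ 3: {1,2,4,6,11}  [accepting]
'c' @ 4: {3,7,8}
'a' @ 5: {9,10}
'c' @ 6: {1,2,4,6,11}  [accepting]
'c' @ 7: {3,7,8}
'a' @ 8: {9,10}
'c' @ 9: {1,2,4,6,11}  [accepting]
'a' @ 10: {3,5,8}
'b' @ 11: {9,10}
'c' @ 12: {1,2,4,6,11}  [accepting]
after full input: {1,2,4,6,11}  (accept=1 in)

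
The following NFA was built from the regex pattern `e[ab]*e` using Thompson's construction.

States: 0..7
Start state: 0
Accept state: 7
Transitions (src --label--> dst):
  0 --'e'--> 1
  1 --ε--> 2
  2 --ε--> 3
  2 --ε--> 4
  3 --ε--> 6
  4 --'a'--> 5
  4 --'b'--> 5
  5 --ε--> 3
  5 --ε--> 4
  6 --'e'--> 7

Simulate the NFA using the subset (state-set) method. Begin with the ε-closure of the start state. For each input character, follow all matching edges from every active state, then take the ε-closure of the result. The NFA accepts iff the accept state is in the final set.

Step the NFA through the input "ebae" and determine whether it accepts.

Answer: ACCEPT

Derivation:
initial (ε-close {0}): {0}
'e' @ 1: {1,2,3,4,6}
'b' @ 2: {3,4,5,6}
'a' @ 3: {3,4,5,6}
'e' @ 4: {7}  (accept∈set)
final: {7}; accept 7 in set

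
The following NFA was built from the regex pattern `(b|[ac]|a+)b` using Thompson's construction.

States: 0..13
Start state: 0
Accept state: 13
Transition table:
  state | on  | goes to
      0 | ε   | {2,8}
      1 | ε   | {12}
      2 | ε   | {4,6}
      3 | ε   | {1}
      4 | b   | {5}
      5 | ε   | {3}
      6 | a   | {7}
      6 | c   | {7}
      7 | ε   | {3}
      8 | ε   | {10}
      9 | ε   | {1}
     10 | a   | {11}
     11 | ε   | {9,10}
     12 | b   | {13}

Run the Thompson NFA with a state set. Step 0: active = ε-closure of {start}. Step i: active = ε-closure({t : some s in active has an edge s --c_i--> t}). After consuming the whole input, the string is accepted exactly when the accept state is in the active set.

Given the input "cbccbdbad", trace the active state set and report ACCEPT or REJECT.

Answer: REJECT

Derivation:
start: ε-closure({0}) = {0,2,4,6,8,10}
'c' @ 1: {1,3,7,12}
'b' @ 2: {13}  ✓accept
'c' @ 3: {}  — dead — no transitions
rest 'cbdbad' ignored (set empty)
end set {} — state 13 not in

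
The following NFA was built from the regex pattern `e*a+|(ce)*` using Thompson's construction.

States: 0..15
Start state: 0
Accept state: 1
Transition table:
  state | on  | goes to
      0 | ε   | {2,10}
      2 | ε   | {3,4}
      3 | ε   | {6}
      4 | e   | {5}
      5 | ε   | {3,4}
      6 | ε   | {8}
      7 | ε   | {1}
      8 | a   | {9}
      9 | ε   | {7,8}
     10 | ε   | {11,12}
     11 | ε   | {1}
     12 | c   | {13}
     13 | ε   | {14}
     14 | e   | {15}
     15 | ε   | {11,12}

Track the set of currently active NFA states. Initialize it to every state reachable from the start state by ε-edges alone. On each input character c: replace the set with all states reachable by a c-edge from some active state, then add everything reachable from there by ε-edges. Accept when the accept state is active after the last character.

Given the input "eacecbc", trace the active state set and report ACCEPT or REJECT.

initial (ε-close {0}): {0,1,2,3,4,6,8,10,11,12}
'e' @ 1: {3,4,5,6,8}
'a' @ 2: {1,7,8,9}  (accept∈set)
'c' @ 3: {}  — state set empty
rest 'ecbc' ignored (set empty)
final: {}; accept 1 not in set

Answer: REJECT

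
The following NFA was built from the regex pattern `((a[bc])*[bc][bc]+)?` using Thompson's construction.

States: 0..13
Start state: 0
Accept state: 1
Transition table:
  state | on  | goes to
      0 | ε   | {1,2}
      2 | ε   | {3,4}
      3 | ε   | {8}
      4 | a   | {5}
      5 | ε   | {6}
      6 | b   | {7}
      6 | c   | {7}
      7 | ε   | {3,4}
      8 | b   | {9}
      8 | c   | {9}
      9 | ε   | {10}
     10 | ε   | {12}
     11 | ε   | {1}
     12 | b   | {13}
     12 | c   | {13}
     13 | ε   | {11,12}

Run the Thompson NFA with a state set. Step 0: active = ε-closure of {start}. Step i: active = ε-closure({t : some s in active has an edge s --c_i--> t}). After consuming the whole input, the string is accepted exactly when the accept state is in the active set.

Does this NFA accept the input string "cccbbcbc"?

S₀ = ε-closure({0}) = {0,1,2,3,4,8}
'c' @ 1: {9,10,12}
'c' @ 2: {1,11,12,13}  [accepting]
'c' @ 3: {1,11,12,13}  [accepting]
'b' @ 4: {1,11,12,13}  [accepting]
'b' @ 5: {1,11,12,13}  [accepting]
'c' @ 6: {1,11,12,13}  [accepting]
'b' @ 7: {1,11,12,13}  [accepting]
'c' @ 8: {1,11,12,13}  [accepting]
final: {1,11,12,13}; accept 1 in set

Answer: ACCEPT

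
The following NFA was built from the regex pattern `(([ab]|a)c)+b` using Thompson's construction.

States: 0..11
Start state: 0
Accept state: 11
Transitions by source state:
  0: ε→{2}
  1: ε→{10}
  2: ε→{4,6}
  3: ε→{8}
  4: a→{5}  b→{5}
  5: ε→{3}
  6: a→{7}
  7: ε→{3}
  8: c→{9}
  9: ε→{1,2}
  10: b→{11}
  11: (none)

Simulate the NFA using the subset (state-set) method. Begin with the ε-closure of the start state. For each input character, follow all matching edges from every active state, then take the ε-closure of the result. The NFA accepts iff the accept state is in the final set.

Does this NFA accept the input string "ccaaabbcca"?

initial (ε-close {0}): {0,2,4,6}
'c' @ 1: {}  — state set empty
rest 'caaabbcca' ignored (set empty)
after full input: {}  (accept=11 not in)

Answer: REJECT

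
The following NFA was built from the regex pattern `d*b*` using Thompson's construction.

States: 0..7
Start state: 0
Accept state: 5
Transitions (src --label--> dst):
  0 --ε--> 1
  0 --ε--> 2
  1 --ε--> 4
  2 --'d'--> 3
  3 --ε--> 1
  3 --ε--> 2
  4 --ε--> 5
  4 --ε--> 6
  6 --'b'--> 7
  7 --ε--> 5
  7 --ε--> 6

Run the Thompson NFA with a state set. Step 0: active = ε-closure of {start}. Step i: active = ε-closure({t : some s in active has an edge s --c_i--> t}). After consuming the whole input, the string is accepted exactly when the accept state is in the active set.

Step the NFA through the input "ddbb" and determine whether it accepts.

Answer: ACCEPT

Trace:
initial (ε-close {0}): {0,1,2,4,5,6}
'd' @ 1: {1,2,3,4,5,6}  [accepting]
'd' @ 2: {1,2,3,4,5,6}  [accepting]
'b' @ 3: {5,6,7}  [accepting]
'b' @ 4: {5,6,7}  [accepting]
final: {5,6,7}; accept 5 in set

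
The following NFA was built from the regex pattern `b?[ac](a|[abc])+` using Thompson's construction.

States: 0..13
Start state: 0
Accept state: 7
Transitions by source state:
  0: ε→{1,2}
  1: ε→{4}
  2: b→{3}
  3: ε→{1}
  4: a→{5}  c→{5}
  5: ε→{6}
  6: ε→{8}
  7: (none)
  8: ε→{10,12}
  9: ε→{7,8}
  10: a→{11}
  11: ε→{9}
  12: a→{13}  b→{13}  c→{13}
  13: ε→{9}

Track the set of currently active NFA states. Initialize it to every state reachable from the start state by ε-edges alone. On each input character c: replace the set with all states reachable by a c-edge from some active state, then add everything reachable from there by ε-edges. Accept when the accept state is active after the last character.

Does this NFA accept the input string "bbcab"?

Answer: REJECT

Steps:
initial (ε-close {0}): {0,1,2,4}
'b' @ 1: {1,3,4}
'b' @ 2: {}  — no active states
rest 'cab' ignored (set empty)
end set {} — state 7 not in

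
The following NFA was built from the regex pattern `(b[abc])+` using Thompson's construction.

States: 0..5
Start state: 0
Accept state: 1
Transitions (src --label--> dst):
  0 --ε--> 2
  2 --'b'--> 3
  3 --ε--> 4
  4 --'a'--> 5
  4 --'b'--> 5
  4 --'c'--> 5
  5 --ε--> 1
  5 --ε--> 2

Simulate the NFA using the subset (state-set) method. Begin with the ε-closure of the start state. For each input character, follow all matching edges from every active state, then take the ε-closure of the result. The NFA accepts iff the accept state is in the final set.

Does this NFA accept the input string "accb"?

S₀ = ε-closure({0}) = {0,2}
'a' @ 1: {}  — state set empty
rest 'ccb' ignored (set empty)
final: {}; accept 1 not in set

Answer: REJECT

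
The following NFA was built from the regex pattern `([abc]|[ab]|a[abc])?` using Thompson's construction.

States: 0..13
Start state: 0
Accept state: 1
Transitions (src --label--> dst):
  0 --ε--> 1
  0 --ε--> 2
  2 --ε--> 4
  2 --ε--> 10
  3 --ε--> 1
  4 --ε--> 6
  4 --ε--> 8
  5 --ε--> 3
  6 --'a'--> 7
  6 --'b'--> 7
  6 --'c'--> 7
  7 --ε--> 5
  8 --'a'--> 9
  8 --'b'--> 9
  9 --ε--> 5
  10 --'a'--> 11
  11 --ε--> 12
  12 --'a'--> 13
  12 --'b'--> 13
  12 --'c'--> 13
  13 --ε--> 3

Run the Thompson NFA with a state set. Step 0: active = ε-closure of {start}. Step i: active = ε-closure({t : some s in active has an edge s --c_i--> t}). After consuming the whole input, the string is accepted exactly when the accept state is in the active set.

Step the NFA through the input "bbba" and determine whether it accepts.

Answer: REJECT

Trace:
start: ε-closure({0}) = {0,1,2,4,6,8,10}
'b' @ 1: {1,3,5,7,9}  (accept∈set)
'b' @ 2: {}  — dead — no transitions
rest 'ba' ignored (set empty)
end set {} — state 1 not in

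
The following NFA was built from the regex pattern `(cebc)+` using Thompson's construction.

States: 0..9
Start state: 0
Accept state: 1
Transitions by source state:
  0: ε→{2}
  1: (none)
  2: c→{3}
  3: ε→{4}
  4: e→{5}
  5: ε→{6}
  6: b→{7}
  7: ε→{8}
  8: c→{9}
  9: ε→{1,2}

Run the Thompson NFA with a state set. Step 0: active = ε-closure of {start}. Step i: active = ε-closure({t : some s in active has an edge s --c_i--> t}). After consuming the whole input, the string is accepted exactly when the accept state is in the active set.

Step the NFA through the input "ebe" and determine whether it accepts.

start: ε-closure({0}) = {0,2}
'e' @ 1: {}  — no active states
rest 'be' ignored (set empty)
final: {}; accept 1 not in set

Answer: REJECT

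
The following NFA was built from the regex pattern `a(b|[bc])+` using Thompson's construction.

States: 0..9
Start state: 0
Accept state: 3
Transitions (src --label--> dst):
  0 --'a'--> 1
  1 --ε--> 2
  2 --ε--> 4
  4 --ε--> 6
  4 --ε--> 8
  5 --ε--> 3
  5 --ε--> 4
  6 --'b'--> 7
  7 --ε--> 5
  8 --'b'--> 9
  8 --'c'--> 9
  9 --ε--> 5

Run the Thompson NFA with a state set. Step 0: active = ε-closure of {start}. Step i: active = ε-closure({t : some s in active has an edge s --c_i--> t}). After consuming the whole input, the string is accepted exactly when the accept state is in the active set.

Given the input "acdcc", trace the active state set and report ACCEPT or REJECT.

Answer: REJECT

Steps:
start: ε-closure({0}) = {0}
'a' @ 1: {1,2,4,6,8}
'c' @ 2: {3,4,5,6,8,9}  [accepting]
'd' @ 3: {}  — no active states
rest 'cc' ignored (set empty)
after full input: {}  (accept=3 not in)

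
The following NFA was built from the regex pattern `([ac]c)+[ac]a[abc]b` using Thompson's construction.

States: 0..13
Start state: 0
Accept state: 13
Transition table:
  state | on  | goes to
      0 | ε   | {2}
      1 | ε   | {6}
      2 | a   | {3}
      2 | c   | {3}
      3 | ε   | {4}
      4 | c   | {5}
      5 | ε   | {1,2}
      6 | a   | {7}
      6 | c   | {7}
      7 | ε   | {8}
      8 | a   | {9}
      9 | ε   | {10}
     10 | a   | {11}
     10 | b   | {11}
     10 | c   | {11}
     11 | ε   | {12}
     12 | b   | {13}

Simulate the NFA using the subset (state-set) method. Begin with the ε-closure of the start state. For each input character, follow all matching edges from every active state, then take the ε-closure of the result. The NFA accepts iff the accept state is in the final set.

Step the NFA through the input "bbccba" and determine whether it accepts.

initial (ε-close {0}): {0,2}
'b' @ 1: {}  — dead — no transitions
rest 'bccba' ignored (set empty)
end set {} — state 13 not in

Answer: REJECT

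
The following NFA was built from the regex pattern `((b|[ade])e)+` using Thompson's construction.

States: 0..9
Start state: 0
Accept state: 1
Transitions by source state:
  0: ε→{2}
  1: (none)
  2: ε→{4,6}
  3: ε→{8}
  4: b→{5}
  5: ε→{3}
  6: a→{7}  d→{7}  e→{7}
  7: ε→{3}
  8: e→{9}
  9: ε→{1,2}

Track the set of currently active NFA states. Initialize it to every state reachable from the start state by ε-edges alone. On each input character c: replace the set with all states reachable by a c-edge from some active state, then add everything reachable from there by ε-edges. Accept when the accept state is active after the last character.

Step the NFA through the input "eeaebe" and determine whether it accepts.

S₀ = ε-closure({0}) = {0,2,4,6}
'e' @ 1: {3,7,8}
'e' @ 2: {1,2,4,6,9}  (accept∈set)
'a' @ 3: {3,7,8}
'e' @ 4: {1,2,4,6,9}  (accept∈set)
'b' @ 5: {3,5,8}
'e' @ 6: {1,2,4,6,9}  (accept∈set)
final: {1,2,4,6,9}; accept 1 in set

Answer: ACCEPT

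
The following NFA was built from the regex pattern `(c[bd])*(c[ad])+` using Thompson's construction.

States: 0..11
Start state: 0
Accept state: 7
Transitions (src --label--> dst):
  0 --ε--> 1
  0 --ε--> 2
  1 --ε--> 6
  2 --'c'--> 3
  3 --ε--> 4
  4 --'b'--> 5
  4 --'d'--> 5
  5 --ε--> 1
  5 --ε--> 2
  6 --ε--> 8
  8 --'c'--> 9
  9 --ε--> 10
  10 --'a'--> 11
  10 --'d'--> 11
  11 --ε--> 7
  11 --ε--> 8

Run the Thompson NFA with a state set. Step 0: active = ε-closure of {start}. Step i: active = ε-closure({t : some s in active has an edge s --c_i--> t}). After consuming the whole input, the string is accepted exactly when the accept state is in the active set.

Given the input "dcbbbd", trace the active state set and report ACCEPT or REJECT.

S₀ = ε-closure({0}) = {0,1,2,6,8}
'd' @ 1: {}  — state set empty
rest 'cbbbd' ignored (set empty)
end set {} — state 7 not in

Answer: REJECT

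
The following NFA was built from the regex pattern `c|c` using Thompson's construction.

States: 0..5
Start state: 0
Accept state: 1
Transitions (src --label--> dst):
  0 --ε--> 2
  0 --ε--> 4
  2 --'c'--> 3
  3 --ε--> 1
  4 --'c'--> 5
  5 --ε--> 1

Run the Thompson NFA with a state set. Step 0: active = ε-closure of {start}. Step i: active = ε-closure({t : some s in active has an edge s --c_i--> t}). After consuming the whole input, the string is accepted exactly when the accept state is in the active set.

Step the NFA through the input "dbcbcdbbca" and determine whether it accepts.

Answer: REJECT

Steps:
S₀ = ε-closure({0}) = {0,2,4}
'd' @ 1: {}  — dead — no transitions
rest 'bcbcdbbca' ignored (set empty)
final: {}; accept 1 not in set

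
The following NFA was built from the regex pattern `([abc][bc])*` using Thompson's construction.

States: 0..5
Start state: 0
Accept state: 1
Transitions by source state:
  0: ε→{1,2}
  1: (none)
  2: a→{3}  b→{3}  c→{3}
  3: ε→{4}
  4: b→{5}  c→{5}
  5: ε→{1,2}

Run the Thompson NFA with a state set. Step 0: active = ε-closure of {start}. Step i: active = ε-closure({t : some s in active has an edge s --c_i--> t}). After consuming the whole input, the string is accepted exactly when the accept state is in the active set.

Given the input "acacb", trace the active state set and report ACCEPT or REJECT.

initial (ε-close {0}): {0,1,2}
'a' @ 1: {3,4}
'c' @ 2: {1,2,5}  (accept∈set)
'a' @ 3: {3,4}
'c' @ 4: {1,2,5}  (accept∈set)
'b' @ 5: {3,4}
after full input: {3,4}  (accept=1 not in)

Answer: REJECT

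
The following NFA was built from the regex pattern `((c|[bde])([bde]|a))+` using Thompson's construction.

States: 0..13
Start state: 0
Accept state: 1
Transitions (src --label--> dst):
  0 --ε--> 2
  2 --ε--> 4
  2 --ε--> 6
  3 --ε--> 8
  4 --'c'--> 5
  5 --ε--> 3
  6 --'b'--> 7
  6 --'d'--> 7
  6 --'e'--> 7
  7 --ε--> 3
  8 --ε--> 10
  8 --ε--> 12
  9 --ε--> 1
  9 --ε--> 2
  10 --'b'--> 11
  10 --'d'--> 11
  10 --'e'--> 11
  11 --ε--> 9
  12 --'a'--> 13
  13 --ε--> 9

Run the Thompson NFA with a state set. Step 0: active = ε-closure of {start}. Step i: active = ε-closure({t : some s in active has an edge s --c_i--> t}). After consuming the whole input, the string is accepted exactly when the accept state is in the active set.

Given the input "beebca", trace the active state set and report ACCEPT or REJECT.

initial (ε-close {0}): {0,2,4,6}
'b' @ 1: {3,7,8,10,12}
'e' @ 2: {1,2,4,6,9,11}  (accept∈set)
'e' @ 3: {3,7,8,10,12}
'b' @ 4: {1,2,4,6,9,11}  (accept∈set)
'c' @ 5: {3,5,8,10,12}
'a' @ 6: {1,2,4,6,9,13}  (accept∈set)
after full input: {1,2,4,6,9,13}  (accept=1 in)

Answer: ACCEPT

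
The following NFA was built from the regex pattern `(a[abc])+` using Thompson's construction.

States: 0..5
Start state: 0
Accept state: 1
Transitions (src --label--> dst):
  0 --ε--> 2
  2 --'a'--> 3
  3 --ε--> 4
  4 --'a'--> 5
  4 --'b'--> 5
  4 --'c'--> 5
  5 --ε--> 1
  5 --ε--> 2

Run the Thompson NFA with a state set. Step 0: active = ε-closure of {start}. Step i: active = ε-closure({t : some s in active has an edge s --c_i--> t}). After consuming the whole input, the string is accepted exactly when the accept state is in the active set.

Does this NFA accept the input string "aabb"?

Answer: REJECT

Trace:
S₀ = ε-closure({0}) = {0,2}
'a' @ 1: {3,4}
'a' @ 2: {1,2,5}  ✓accept
'b' @ 3: {}  — state set empty
rest 'b' ignored (set empty)
after full input: {}  (accept=1 not in)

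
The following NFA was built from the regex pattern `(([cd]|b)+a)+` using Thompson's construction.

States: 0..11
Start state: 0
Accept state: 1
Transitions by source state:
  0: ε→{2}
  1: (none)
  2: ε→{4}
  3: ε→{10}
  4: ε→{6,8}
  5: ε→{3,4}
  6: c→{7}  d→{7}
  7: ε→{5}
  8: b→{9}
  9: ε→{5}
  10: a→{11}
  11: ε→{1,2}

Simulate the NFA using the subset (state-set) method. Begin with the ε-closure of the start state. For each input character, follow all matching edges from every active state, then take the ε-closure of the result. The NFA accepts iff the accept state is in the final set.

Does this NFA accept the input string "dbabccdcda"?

Answer: ACCEPT

Derivation:
S₀ = ε-closure({0}) = {0,2,4,6,8}
'd' @ 1: {3,4,5,6,7,8,10}
'b' @ 2: {3,4,5,6,8,9,10}
'a' @ 3: {1,2,4,6,8,11}  ✓accept
'b' @ 4: {3,4,5,6,8,9,10}
'c' @ 5: {3,4,5,6,7,8,10}
'c' @ 6: {3,4,5,6,7,8,10}
'd' @ 7: {3,4,5,6,7,8,10}
'c' @ 8: {3,4,5,6,7,8,10}
'd' @ 9: {3,4,5,6,7,8,10}
'a' @ 10: {1,2,4,6,8,11}  ✓accept
after full input: {1,2,4,6,8,11}  (accept=1 in)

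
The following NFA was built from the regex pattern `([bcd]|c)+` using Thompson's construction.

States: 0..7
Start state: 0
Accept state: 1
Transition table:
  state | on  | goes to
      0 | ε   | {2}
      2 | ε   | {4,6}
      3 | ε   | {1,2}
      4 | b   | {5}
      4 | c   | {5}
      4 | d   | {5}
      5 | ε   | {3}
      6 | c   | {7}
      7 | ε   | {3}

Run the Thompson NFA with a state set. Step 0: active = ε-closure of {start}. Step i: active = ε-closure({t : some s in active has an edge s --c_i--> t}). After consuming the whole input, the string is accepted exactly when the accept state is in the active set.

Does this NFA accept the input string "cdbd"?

Answer: ACCEPT

Derivation:
initial (ε-close {0}): {0,2,4,6}
'c' @ 1: {1,2,3,4,5,6,7}  ✓accept
'd' @ 2: {1,2,3,4,5,6}  ✓accept
'b' @ 3: {1,2,3,4,5,6}  ✓accept
'd' @ 4: {1,2,3,4,5,6}  ✓accept
after full input: {1,2,3,4,5,6}  (accept=1 in)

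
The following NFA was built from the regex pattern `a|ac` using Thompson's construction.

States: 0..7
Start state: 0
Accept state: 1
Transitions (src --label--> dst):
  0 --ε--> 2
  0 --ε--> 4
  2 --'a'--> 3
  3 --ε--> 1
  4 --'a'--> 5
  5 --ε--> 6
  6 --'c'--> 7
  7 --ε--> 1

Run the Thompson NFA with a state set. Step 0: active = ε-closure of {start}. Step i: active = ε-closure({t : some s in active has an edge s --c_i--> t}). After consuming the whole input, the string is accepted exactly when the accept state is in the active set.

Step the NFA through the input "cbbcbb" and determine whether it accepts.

start: ε-closure({0}) = {0,2,4}
'c' @ 1: {}  — no active states
rest 'bbcbb' ignored (set empty)
end set {} — state 1 not in

Answer: REJECT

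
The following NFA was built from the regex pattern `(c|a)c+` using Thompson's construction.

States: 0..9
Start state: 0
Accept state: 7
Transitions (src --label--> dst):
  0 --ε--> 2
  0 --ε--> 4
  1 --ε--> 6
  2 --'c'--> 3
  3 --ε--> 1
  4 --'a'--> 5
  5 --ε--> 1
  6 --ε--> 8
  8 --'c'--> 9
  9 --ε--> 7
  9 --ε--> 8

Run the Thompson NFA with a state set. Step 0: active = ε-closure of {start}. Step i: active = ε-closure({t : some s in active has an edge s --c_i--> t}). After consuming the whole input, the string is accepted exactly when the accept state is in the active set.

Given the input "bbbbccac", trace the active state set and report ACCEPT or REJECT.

Answer: REJECT

Steps:
initial (ε-close {0}): {0,2,4}
'b' @ 1: {}  — no active states
rest 'bbbccac' ignored (set empty)
after full input: {}  (accept=7 not in)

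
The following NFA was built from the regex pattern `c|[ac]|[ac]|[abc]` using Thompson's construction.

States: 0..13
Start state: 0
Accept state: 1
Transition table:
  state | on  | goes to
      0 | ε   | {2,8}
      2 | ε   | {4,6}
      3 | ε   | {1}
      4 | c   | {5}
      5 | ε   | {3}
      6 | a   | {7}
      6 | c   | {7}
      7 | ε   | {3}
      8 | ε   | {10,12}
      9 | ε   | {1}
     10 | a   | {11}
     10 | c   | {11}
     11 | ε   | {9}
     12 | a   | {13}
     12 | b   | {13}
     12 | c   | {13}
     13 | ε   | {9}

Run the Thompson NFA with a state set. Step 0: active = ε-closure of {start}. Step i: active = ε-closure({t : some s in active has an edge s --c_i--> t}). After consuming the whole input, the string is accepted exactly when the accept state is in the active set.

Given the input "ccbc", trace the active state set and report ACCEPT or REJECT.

Answer: REJECT

Trace:
start: ε-closure({0}) = {0,2,4,6,8,10,12}
'c' @ 1: {1,3,5,7,9,11,13}  (accept∈set)
'c' @ 2: {}  — no active states
rest 'bc' ignored (set empty)
end set {} — state 1 not in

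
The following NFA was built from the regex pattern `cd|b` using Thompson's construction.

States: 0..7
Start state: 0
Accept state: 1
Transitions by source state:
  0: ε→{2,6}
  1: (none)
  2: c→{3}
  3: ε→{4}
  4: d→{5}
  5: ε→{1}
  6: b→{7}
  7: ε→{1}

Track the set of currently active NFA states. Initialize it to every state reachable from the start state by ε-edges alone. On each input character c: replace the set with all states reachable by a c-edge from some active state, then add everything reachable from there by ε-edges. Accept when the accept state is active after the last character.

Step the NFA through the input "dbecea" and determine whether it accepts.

S₀ = ε-closure({0}) = {0,2,6}
'd' @ 1: {}  — no active states
rest 'becea' ignored (set empty)
final: {}; accept 1 not in set

Answer: REJECT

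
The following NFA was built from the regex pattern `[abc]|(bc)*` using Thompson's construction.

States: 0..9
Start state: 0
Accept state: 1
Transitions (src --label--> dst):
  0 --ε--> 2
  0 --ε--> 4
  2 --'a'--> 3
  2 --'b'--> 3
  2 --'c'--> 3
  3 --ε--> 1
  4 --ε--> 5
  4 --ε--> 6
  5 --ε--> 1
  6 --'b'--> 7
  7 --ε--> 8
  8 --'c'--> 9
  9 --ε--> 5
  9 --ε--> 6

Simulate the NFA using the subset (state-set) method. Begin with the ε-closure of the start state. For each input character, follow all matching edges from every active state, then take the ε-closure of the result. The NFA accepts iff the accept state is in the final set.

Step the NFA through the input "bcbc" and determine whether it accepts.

Answer: ACCEPT

Trace:
start: ε-closure({0}) = {0,1,2,4,5,6}
'b' @ 1: {1,3,7,8}  ✓accept
'c' @ 2: {1,5,6,9}  ✓accept
'b' @ 3: {7,8}
'c' @ 4: {1,5,6,9}  ✓accept
final: {1,5,6,9}; accept 1 in set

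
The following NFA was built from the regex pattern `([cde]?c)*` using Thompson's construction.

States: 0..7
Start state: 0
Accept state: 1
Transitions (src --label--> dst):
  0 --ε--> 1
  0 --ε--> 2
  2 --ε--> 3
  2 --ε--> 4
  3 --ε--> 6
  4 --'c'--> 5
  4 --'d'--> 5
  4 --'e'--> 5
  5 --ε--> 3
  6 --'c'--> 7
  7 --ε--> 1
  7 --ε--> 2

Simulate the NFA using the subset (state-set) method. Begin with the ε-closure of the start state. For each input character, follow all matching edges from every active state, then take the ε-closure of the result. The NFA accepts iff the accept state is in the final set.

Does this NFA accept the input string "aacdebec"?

S₀ = ε-closure({0}) = {0,1,2,3,4,6}
'a' @ 1: {}  — no active states
rest 'acdebec' ignored (set empty)
after full input: {}  (accept=1 not in)

Answer: REJECT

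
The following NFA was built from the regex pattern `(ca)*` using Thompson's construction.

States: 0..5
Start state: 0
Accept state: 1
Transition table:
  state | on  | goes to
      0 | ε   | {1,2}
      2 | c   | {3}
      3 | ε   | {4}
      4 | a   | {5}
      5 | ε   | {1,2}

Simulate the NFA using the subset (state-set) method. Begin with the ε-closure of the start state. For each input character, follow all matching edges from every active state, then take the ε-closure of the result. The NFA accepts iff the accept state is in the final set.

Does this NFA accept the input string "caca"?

S₀ = ε-closure({0}) = {0,1,2}
'c' @ 1: {3,4}
'a' @ 2: {1,2,5}  ✓accept
'c' @ 3: {3,4}
'a' @ 4: {1,2,5}  ✓accept
end set {1,2,5} — state 1 in

Answer: ACCEPT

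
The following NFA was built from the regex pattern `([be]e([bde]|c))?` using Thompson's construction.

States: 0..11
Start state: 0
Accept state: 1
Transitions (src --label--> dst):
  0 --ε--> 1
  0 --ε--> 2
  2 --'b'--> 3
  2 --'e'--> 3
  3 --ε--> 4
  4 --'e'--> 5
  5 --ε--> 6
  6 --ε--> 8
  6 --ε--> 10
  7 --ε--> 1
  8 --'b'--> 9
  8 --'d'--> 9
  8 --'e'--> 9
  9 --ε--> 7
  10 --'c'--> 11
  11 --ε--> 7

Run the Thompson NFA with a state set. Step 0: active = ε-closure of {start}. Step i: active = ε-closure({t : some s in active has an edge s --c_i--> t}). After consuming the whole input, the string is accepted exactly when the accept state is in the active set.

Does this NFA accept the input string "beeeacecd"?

start: ε-closure({0}) = {0,1,2}
'b' @ 1: {3,4}
'e' @ 2: {5,6,8,10}
'e' @ 3: {1,7,9}  ✓accept
'e' @ 4: {}  — no active states
rest 'acecd' ignored (set empty)
after full input: {}  (accept=1 not in)

Answer: REJECT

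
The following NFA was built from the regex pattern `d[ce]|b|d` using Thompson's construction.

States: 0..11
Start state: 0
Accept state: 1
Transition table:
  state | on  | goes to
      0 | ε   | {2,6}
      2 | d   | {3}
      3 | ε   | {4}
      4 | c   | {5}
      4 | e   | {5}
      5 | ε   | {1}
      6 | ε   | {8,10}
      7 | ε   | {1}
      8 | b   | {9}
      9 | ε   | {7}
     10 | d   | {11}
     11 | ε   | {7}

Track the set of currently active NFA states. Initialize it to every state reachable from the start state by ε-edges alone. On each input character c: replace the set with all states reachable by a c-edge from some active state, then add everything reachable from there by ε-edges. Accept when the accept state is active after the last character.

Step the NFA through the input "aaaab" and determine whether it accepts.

Answer: REJECT

Derivation:
S₀ = ε-closure({0}) = {0,2,6,8,10}
'a' @ 1: {}  — state set empty
rest 'aaab' ignored (set empty)
final: {}; accept 1 not in set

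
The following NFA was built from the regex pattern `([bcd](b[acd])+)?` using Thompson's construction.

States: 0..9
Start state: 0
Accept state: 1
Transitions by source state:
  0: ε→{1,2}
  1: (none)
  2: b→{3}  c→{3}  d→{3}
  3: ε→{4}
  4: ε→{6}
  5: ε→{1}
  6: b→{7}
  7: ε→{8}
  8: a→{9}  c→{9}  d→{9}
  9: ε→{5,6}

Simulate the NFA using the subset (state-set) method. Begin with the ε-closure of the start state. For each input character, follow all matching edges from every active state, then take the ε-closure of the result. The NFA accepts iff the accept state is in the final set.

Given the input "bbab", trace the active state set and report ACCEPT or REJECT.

Answer: REJECT

Trace:
initial (ε-close {0}): {0,1,2}
'b' @ 1: {3,4,6}
'b' @ 2: {7,8}
'a' @ 3: {1,5,6,9}  [accepting]
'b' @ 4: {7,8}
end set {7,8} — state 1 not in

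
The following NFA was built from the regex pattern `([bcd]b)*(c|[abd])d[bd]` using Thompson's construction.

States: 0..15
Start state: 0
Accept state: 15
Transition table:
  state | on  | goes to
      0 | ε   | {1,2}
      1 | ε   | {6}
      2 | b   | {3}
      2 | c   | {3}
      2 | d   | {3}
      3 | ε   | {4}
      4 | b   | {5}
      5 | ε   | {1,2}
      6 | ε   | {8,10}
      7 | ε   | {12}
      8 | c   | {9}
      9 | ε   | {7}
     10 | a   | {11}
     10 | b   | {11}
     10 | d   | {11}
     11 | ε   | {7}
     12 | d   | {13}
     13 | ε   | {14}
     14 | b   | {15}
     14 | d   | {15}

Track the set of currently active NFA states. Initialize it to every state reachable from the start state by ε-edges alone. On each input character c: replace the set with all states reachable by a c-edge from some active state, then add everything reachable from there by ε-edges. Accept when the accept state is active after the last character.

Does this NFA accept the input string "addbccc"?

Answer: REJECT

Trace:
S₀ = ε-closure({0}) = {0,1,2,6,8,10}
'a' @ 1: {7,11,12}
'd' @ 2: {13,14}
'd' @ 3: {15}  [accepting]
'b' @ 4: {}  — no active states
rest 'ccc' ignored (set empty)
end set {} — state 15 not in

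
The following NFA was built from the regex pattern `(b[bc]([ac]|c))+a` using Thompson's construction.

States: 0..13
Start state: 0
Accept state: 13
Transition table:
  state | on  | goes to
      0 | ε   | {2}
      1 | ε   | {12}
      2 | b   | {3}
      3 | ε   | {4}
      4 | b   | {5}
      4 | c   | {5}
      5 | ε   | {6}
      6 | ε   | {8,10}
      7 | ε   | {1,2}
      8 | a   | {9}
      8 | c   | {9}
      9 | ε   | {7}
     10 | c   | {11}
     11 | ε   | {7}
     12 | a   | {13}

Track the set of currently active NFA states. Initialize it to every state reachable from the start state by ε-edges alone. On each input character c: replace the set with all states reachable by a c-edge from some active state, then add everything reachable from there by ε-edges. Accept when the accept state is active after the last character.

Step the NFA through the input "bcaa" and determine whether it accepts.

start: ε-closure({0}) = {0,2}
'b' @ 1: {3,4}
'c' @ 2: {5,6,8,10}
'a' @ 3: {1,2,7,9,12}
'a' @ 4: {13}  (accept∈set)
after full input: {13}  (accept=13 in)

Answer: ACCEPT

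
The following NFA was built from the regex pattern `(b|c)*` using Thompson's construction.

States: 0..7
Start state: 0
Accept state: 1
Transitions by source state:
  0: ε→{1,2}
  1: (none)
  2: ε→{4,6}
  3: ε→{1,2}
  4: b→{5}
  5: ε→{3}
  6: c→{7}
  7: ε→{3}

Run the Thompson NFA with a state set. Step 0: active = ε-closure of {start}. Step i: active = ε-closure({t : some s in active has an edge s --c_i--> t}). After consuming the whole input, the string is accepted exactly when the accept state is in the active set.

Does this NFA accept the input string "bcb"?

initial (ε-close {0}): {0,1,2,4,6}
'b' @ 1: {1,2,3,4,5,6}  [accepting]
'c' @ 2: {1,2,3,4,6,7}  [accepting]
'b' @ 3: {1,2,3,4,5,6}  [accepting]
final: {1,2,3,4,5,6}; accept 1 in set

Answer: ACCEPT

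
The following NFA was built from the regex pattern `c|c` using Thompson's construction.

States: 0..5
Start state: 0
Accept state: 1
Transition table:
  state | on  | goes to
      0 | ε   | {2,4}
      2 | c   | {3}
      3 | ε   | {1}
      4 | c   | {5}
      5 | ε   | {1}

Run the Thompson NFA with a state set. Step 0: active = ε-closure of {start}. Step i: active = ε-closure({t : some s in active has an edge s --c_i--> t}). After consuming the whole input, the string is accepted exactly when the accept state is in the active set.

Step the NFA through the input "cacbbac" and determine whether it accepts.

Answer: REJECT

Derivation:
start: ε-closure({0}) = {0,2,4}
'c' @ 1: {1,3,5}  (accept∈set)
'a' @ 2: {}  — no active states
rest 'cbbac' ignored (set empty)
end set {} — state 1 not in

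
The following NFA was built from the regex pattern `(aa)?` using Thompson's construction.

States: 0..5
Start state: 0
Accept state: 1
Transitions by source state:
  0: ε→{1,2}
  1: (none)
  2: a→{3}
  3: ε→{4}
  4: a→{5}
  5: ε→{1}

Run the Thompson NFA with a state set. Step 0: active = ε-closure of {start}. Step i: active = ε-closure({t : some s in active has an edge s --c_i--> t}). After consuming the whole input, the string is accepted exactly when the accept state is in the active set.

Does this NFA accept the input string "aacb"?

Answer: REJECT

Steps:
initial (ε-close {0}): {0,1,2}
'a' @ 1: {3,4}
'a' @ 2: {1,5}  ✓accept
'c' @ 3: {}  — state set empty
rest 'b' ignored (set empty)
end set {} — state 1 not in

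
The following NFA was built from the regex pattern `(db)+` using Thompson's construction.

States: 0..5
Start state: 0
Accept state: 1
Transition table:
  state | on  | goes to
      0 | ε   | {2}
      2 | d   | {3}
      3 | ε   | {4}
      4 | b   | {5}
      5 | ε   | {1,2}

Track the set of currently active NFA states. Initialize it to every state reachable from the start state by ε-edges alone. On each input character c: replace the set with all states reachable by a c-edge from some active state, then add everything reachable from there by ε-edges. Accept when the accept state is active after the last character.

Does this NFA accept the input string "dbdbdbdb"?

Answer: ACCEPT

Steps:
initial (ε-close {0}): {0,2}
'd' @ 1: {3,4}
'b' @ 2: {1,2,5}  (accept∈set)
'd' @ 3: {3,4}
'b' @ 4: {1,2,5}  (accept∈set)
'd' @ 5: {3,4}
'b' @ 6: {1,2,5}  (accept∈set)
'd' @ 7: {3,4}
'b' @ 8: {1,2,5}  (accept∈set)
end set {1,2,5} — state 1 in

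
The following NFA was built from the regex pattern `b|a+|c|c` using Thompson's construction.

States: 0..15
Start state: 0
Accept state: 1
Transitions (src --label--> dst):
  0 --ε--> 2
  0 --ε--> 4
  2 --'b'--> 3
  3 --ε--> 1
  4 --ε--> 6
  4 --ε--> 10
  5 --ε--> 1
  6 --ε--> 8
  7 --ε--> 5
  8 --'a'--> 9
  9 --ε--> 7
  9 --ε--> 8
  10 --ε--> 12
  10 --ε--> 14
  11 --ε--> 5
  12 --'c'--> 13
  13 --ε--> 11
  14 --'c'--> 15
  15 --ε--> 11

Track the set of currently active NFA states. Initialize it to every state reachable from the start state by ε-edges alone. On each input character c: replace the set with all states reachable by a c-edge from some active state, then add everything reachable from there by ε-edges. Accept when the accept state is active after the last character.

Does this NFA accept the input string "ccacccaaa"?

Answer: REJECT

Trace:
initial (ε-close {0}): {0,2,4,6,8,10,12,14}
'c' @ 1: {1,5,11,13,15}  (accept∈set)
'c' @ 2: {}  — state set empty
rest 'acccaaa' ignored (set empty)
after full input: {}  (accept=1 not in)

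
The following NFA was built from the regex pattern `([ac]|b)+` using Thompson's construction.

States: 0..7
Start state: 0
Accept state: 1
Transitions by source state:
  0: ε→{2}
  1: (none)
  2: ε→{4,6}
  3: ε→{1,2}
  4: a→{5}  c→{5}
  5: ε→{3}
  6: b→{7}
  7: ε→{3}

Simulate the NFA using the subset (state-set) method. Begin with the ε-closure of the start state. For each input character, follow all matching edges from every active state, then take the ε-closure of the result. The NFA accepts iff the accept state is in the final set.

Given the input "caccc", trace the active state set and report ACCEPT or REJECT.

Answer: ACCEPT

Trace:
initial (ε-close {0}): {0,2,4,6}
'c' @ 1: {1,2,3,4,5,6}  ✓accept
'a' @ 2: {1,2,3,4,5,6}  ✓accept
'c' @ 3: {1,2,3,4,5,6}  ✓accept
'c' @ 4: {1,2,3,4,5,6}  ✓accept
'c' @ 5: {1,2,3,4,5,6}  ✓accept
end set {1,2,3,4,5,6} — state 1 in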